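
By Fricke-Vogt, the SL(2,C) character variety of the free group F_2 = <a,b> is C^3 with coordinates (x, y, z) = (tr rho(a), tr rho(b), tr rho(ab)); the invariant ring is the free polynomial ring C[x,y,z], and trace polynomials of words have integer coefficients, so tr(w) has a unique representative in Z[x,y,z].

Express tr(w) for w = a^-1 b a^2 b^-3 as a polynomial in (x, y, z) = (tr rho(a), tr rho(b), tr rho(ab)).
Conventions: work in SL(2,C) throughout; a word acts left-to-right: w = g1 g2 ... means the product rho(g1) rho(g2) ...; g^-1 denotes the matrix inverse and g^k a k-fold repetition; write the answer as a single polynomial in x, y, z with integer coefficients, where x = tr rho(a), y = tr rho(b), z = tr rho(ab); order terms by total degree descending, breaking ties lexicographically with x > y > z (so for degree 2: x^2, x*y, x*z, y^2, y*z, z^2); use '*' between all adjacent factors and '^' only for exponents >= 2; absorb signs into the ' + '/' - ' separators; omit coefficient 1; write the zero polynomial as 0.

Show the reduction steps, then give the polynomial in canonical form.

-x^2*y^3*z + x^3*y^2 + x*y^4 + x*y^2*z^2 + x^2*y*z - x^3 - 4*x*y^2 - x*z^2 - y*z + 3*x

next, tr(a^2) = tr(a) tr(a) - tr(1) = x^2 - 2
tr(b a^2) = tr(a) tr(b a) - tr(b) = x*z - y
tr(a b a^2) = tr(a) tr(b a^2) - tr(b a) = x^2*z - x*y - z
tr(b a b a) = tr(a b) tr(a b) - tr(1)   [split at repeated a] = z^2 - 2
tr(b a b) = tr(b) tr(a b) - tr(a) = y*z - x
tr(a b a^2 b) = tr(a) tr(b a b a) - tr(b a b) = x*z^2 - y*z - x
and tr(b a^2 b^-1 a) = tr(a b a^2) tr(b) - tr(a b a^2 b) = x^2*y*z - x*y^2 - x*z^2 + x
next, tr(b^-1 a^-1 b a^2) = tr(b a^2 b^-1) tr(a) - tr(b a^2 b^-1 a) = -x^2*y*z + x^3 + x*y^2 + x*z^2 - 3*x
tr(b^-2 a^-1 b a^2) = tr(b^-1 a^-1 b a^2) tr(b) - tr(b^-1 a^-1 b a^2 b) = -x^2*y^2*z + x^3*y + x*y^3 + x*y*z^2 - 3*x*y - z
tr(a^-1 b a^2 b^-3) = tr(b^-2 a^-1 b a^2) tr(b) - tr(b^-2 a^-1 b a^2 b) = -x^2*y^3*z + x^3*y^2 + x*y^4 + x*y^2*z^2 + x^2*y*z - x^3 - 4*x*y^2 - x*z^2 - y*z + 3*x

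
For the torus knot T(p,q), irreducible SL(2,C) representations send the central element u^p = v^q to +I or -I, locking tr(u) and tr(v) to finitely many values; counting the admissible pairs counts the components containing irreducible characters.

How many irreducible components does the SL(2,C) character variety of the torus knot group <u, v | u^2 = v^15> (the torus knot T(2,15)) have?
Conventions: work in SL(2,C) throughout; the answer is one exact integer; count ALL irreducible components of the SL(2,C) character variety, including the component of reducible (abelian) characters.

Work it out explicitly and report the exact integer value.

Gamma = < u, v | u^2 = v^15 > (torus knot T(2,15)); the central element u^2 = v^15 acts as +I or -I in any irreducible SL(2,C) representation.
So on each irreducible component the traces are pinned: tr(u) = 2*cos(pi*alpha/2) with 1 <= alpha <= 1, tr(v) = 2*cos(pi*beta/15) with 1 <= beta <= 14.
The two central values (-1)^alpha I and (-1)^beta I must be the same matrix, so alpha and beta share a parity.
Enumerate parity-matched pairs: 1*7 odd-odd plus 0*7 even-even gives 7.
Total: 7 irreducible-character components + 1 reducible (abelian) component = 8.

8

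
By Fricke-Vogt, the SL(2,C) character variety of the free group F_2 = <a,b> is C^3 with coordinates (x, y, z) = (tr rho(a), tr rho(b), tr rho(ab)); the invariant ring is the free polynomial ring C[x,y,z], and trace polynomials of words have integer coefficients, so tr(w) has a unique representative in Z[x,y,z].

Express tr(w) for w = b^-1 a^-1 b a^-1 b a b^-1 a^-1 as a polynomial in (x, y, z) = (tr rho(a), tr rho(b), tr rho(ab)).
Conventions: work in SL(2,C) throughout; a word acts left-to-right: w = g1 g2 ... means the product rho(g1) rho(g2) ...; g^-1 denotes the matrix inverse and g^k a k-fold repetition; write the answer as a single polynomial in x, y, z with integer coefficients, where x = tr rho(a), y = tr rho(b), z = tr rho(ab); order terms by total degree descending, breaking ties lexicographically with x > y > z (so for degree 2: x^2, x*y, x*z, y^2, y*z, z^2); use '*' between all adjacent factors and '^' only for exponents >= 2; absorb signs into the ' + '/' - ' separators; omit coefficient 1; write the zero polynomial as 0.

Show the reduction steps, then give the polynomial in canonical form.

tr(b^2 a) = tr(b)*tr(a b) - tr(a) = y*z - x
tr(b^2) = tr(b)*tr(b) - tr(1) = y^2 - 2
tr(a b^2 a) = tr(a)*tr(b^2 a) - tr(b^2) = x*y*z - x^2 - y^2 + 2
reduce: tr(a b a b) = tr(b a)*tr(b a) - tr(1) = z^2 - 2
so tr(a b a) = tr(a)*tr(b a) - tr(b) = x*z - y
tr(a b^2 a b) = tr(b)*tr(a b a b) - tr(a b a) = y*z^2 - x*z - y
tr(b^2 a b^-1 a) = tr(a b^2 a)*tr(b) - tr(a b^2 a b) = x*y^2*z - x^2*y - y^3 - y*z^2 + x*z + 3*y
reduce: tr(b^-1 a^-1 b^2 a) = tr(b^2 a b^-1)*tr(a) - tr(b^2 a b^-1 a) = -x*y^2*z + x^2*y + y^3 + y*z^2 - 3*y
reduce: tr(b^-1 a^-1 b^2 a b^-1) = tr(b^-1 a^-1 b^2 a)*tr(b) - tr(b^-1 a^-1 b^2 a b) = -x*y^3*z + x^2*y^2 + y^4 + y^2*z^2 - 4*y^2 + 2
tr(a^3 b) = tr(a)*tr(a b a) - tr(a b) = x^2*z - x*y - z
so tr(a^2) = tr(a)*tr(a) - tr(1) = x^2 - 2
so tr(a^3) = tr(a)*tr(a^2) - tr(a) = x^3 - 3*x
tr(a b^2 a^2) = tr(b)*tr(a^3 b) - tr(a^3) = x^2*y*z - x^3 - x*y^2 - y*z + 3*x
tr(a^2 b a b) = tr(a)*tr(b a b a) - tr(b a b) = x*z^2 - y*z - x
tr(a b^2 a^2 b) = tr(b)*tr(a^2 b a b) - tr(a^2 b a) = x*y*z^2 - x^2*z - y^2*z + z
tr(b^2 a^2 b^-1 a) = tr(a b^2 a^2)*tr(b) - tr(a b^2 a^2 b) = x^2*y^2*z - x^3*y - x*y^3 - x*y*z^2 + x^2*z + 3*x*y - z
so tr(a b^-1 a^-1 b^2 a) = tr(b^2 a^2 b^-1)*tr(a) - tr(b^2 a^2 b^-1 a) = -x^2*y^2*z + x^3*y + x*y^3 + x*y*z^2 - 4*x*y + z
tr(a b^2 a b a) = tr(b)*tr(a b a^2 b) - tr(a b a^2) = x*y*z^2 - x^2*z - y^2*z + z
tr(a b a b a b) = tr(a b a b)*tr(a b) - tr(b a) = z^3 - 3*z
tr(a b^2 a b a b) = tr(b)*tr(a b a b a b) - tr(a b a b a) = y*z^3 - x*z^2 - 2*y*z + x
tr(b^2 a b a b^-1 a) = tr(a b^2 a b a)*tr(b) - tr(a b^2 a b a b) = x*y^2*z^2 - x^2*y*z - y^3*z - y*z^3 + x*z^2 + 3*y*z - x
so tr(a b^-1 a^-1 b^2 a b) = tr(b^2 a b a b^-1)*tr(a) - tr(b^2 a b a b^-1 a) = -x*y^2*z^2 + x^2*y*z + y^3*z + y*z^3 - 3*y*z - x
tr(b^-1 a^-1 b^2 a b^-1 a) = tr(a b^-1 a^-1 b^2 a)*tr(b) - tr(a b^-1 a^-1 b^2 a b) = -x^2*y^3*z + x^3*y^2 + x*y^4 + 2*x*y^2*z^2 - x^2*y*z - y^3*z - y*z^3 - 4*x*y^2 + 4*y*z + x
reduce: tr(b a b^-1 a^-1 b^-1 a^-1 b) = tr(b^-1 a^-1 b^2 a b^-1)*tr(a) - tr(b^-1 a^-1 b^2 a b^-1 a) = -x*y^2*z^2 + x^2*y*z + y^3*z + y*z^3 - 4*y*z + x
tr(a b a b a b a) = tr(a)*tr(b a b a b a) - tr(b a b a b) = x*z^3 - y*z^2 - 2*x*z + y
tr(a b a b a b a b) = tr(a b a b a b)*tr(a b) - tr(b a b a) = z^4 - 4*z^2 + 2
tr(b a b a b a b^-1 a) = tr(a b a b a b a)*tr(b) - tr(a b a b a b a b) = x*y*z^3 - y^2*z^2 - z^4 - 2*x*y*z + y^2 + 4*z^2 - 2
reduce: tr(a b a b a b^-1 a^-1 b) = tr(b a b a b a b^-1)*tr(a) - tr(b a b a b a b^-1 a) = -x*y*z^3 + x^2*z^2 + y^2*z^2 + z^4 + x*y*z - x^2 - y^2 - 4*z^2 + 2
tr(b a b a b^-1 a^-1 b^-1 a) = tr(a b a b a b^-1 a^-1)*tr(b) - tr(a b a b a b^-1 a^-1 b) = x*y*z^3 - x^2*z^2 - y^2*z^2 - z^4 + x^2 + 4*z^2 - 2
reduce: tr(b a b^-1 a^-1 b^-1 a^-1 b a) = tr(b a b a b^-1 a^-1 b^-1)*tr(a) - tr(b a b a b^-1 a^-1 b^-1 a) = -x*y*z^3 + x^2*z^2 + y^2*z^2 + z^4 - 4*z^2 + 2
tr(b^-1 a^-1 b a^-1 b a b^-1 a^-1) = tr(b a b^-1 a^-1 b^-1 a^-1 b)*tr(a) - tr(b a b^-1 a^-1 b^-1 a^-1 b a) = -x^2*y^2*z^2 + x^3*y*z + x*y^3*z + 2*x*y*z^3 - x^2*z^2 - y^2*z^2 - z^4 - 4*x*y*z + x^2 + 4*z^2 - 2

-x^2*y^2*z^2 + x^3*y*z + x*y^3*z + 2*x*y*z^3 - x^2*z^2 - y^2*z^2 - z^4 - 4*x*y*z + x^2 + 4*z^2 - 2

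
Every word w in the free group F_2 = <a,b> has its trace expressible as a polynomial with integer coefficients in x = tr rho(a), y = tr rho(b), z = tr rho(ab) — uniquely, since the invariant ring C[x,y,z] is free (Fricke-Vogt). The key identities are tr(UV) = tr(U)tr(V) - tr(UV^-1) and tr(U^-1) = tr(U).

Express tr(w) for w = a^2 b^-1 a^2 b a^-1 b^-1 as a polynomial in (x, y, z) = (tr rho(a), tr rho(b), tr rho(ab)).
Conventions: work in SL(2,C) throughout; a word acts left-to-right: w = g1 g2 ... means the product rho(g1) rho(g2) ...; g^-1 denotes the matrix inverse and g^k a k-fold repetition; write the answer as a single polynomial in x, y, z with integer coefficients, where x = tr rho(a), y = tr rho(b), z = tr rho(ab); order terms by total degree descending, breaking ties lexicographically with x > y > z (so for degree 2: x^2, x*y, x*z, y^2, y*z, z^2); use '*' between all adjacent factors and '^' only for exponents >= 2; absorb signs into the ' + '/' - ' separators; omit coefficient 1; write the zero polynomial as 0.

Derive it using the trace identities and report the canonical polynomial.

-x^4*y^2*z + x^5*y + x^3*y^3 + 2*x^3*y*z^2 - x^4*z - x^2*z^3 - 4*x^3*y - x*y^3 - x*y*z^2 + 3*x^2*z + 2*x*y + z

trace(a b a) = trace(a) trace(b a) - trace(b) = x*z - y
trace(a^2 b a) = trace(a) trace(a b a) - trace(a b) = x^2*z - x*y - z
trace(b a b a) = trace(a b) trace(a b) - trace(1) = z^2 - 2
trace(b a b) = trace(b) trace(a b) - trace(a) = y*z - x
trace(a^2 b a b) = trace(a) trace(b a b a) - trace(b a b) = x*z^2 - y*z - x
trace(a b^-1 a^2 b) = trace(a^2 b a) trace(b) - trace(a^2 b a b) = x^2*y*z - x*y^2 - x*z^2 + x
trace(a^4 b) = trace(a) trace(a^2 b a) - trace(a^2 b) = x^3*z - x^2*y - 2*x*z + y
trace(a^2) = trace(a) trace(a) - trace(1) = x^2 - 2
trace(a^3) = trace(a) trace(a^2) - trace(a) = x^3 - 3*x
trace(a^4) = trace(a) trace(a^3) - trace(a^2) = x^4 - 4*x^2 + 2
trace(b a^4 b) = trace(b) trace(a^4 b) - trace(a^4) = x^3*y*z - x^4 - x^2*y^2 - 2*x*y*z + 4*x^2 + y^2 - 2
trace(a b a b a^2) = trace(a) trace(a b a b a) - trace(a b a b) = x^2*z^2 - x*y*z - x^2 - z^2 + 2
trace(b a^4 b a) = trace(a) trace(a b a b a^2) - trace(a b a b a) = x^3*z^2 - x^2*y*z - x^3 - 2*x*z^2 + y*z + 3*x
trace(a^2 b a^-1 b a^2) = trace(b a^4 b) trace(a) - trace(b a^4 b a) = x^4*y*z - x^5 - x^3*y^2 - x^3*z^2 - x^2*y*z + 5*x^3 + x*y^2 + 2*x*z^2 - y*z - 5*x
trace(b^2 a b a) = trace(b) trace(a b a b) - trace(a b a) = y*z^2 - x*z - y
trace(b^2 a b) = trace(b) trace(a b^2) - trace(a b) = y^2*z - x*y - z
trace(b a^2 b^2 a) = trace(a) trace(b^2 a b a) - trace(b^2 a b) = x*y*z^2 - x^2*z - y^2*z + z
trace(b^2) = trace(b) trace(b) - trace(1) = y^2 - 2
trace(a^2 b^2) = trace(a) trace(b^2 a) - trace(b^2) = x*y*z - x^2 - y^2 + 2
trace(b a^2 b^2) = trace(b) trace(a^2 b^2) - trace(a^2 b) = x*y^2*z - x^2*y - y^3 - x*z + 3*y
trace(b a^2 b a^2 b) = trace(a) trace(b a^2 b^2 a) - trace(b a^2 b^2) = x^2*y*z^2 - x^3*z - 2*x*y^2*z + x^2*y + y^3 + 2*x*z - 3*y
trace(b a b a b a) = trace(a b a b) trace(a b) - trace(b a) = z^3 - 3*z
trace(b a^2 b a b a) = trace(a) trace(b a b a b a) - trace(b a b a b) = x*z^3 - y*z^2 - 2*x*z + y
trace(b a^2 b a b) = trace(b) trace(a^2 b a b) - trace(a^2 b a) = x*y*z^2 - x^2*z - y^2*z + z
trace(b a^2 b a^2 b a) = trace(a) trace(b a^2 b a b a) - trace(b a^2 b a b) = x^2*z^3 - 2*x*y*z^2 - x^2*z + y^2*z + x*y - z
trace(a^2 b a^-1 b a^2 b) = trace(b a^2 b a^2 b) trace(a) - trace(b a^2 b a^2 b a) = x^3*y*z^2 - x^4*z - 2*x^2*y^2*z - x^2*z^3 + x^3*y + x*y^3 + 2*x*y*z^2 + 3*x^2*z - y^2*z - 4*x*y + z
trace(a^2 b^-1 a^2 b a^-1 b) = trace(a^2 b a^-1 b a^2) trace(b) - trace(a^2 b a^-1 b a^2 b) = x^4*y^2*z - x^5*y - x^3*y^3 - 2*x^3*y*z^2 + x^4*z + x^2*y^2*z + x^2*z^3 + 4*x^3*y - 3*x^2*z - x*y - z
trace(a^2 b^-1 a^2 b a^-1 b^-1) = trace(a^2 b^-1 a^2 b a^-1) trace(b) - trace(a^2 b^-1 a^2 b a^-1 b) = -x^4*y^2*z + x^5*y + x^3*y^3 + 2*x^3*y*z^2 - x^4*z - x^2*z^3 - 4*x^3*y - x*y^3 - x*y*z^2 + 3*x^2*z + 2*x*y + z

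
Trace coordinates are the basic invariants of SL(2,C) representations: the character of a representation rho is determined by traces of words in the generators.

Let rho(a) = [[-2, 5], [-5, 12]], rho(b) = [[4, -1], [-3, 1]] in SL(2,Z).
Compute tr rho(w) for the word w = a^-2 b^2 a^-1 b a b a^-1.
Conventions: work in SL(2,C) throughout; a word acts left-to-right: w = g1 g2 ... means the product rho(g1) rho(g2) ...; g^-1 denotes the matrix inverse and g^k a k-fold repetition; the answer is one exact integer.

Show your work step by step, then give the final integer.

-11497400

rho(a^-1) = [[12, -5], [5, -2]]
... * rho(a^-1) = [[12, -5], [5, -2]]  ->  [[119, -50], [50, -21]]
... * rho(b) = [[4, -1], [-3, 1]]  ->  [[626, -169], [263, -71]]
... * rho(b) = [[4, -1], [-3, 1]]  ->  [[3011, -795], [1265, -334]]
... * rho(a^-1) = [[12, -5], [5, -2]]  ->  [[32157, -13465], [13510, -5657]]
... * rho(b) = [[4, -1], [-3, 1]]  ->  [[169023, -45622], [71011, -19167]]
... * rho(a) = [[-2, 5], [-5, 12]]  ->  [[-109936, 297651], [-46187, 125051]]
... * rho(b) = [[4, -1], [-3, 1]]  ->  [[-1332697, 407587], [-559901, 171238]]
... * rho(a^-1) = [[12, -5], [5, -2]]  ->  [[-13954429, 5848311], [-5862622, 2457029]]
tr = -13954429 + 2457029 = -11497400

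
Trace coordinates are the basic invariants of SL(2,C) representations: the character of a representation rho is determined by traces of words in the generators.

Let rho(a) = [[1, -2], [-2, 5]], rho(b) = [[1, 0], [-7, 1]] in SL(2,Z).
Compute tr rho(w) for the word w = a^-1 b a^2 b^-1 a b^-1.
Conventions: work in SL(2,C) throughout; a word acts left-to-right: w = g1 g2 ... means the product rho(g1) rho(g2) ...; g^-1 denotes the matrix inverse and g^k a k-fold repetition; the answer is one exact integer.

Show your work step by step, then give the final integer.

-9458

rho(a^-1) = [[5, 2], [2, 1]]
... * rho(b) = [[1, 0], [-7, 1]]  ->  [[-9, 2], [-5, 1]]
... * rho(a) = [[1, -2], [-2, 5]]  ->  [[-13, 28], [-7, 15]]
... * rho(a) = [[1, -2], [-2, 5]]  ->  [[-69, 166], [-37, 89]]
... * rho(b^-1) = [[1, 0], [7, 1]]  ->  [[1093, 166], [586, 89]]
... * rho(a) = [[1, -2], [-2, 5]]  ->  [[761, -1356], [408, -727]]
... * rho(b^-1) = [[1, 0], [7, 1]]  ->  [[-8731, -1356], [-4681, -727]]
tr = -8731 + -727 = -9458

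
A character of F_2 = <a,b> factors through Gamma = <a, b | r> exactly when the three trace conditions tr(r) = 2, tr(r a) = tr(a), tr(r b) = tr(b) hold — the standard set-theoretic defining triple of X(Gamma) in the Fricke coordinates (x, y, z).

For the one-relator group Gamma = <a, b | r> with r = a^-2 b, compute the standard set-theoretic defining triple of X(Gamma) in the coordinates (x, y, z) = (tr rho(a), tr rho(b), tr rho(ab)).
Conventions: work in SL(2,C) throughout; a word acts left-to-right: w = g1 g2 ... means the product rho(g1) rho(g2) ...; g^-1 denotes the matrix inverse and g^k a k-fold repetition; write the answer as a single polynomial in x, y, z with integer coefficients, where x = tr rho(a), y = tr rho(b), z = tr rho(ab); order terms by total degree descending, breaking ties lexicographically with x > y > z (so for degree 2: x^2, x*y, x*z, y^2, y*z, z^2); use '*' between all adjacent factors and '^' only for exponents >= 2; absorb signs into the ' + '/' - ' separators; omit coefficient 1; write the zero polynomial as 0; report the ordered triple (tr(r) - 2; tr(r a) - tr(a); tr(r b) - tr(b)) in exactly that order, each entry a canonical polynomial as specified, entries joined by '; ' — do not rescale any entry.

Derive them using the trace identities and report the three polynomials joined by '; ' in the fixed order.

trace(b a^-1) = trace(b) * trace(a) - trace(b a) = x*y - z
trace(a^-2 b) = trace(b a^-1) * trace(a) - trace(b) = x^2*y - x*z - y
trace(b^2) = trace(b) * trace(b) - trace(1)   [square of b] = y^2 - 2
trace(b^2 a) = trace(b) * trace(a b) - trace(a)   [square of b] = y*z - x
trace(a^-1 b^2) = trace(b^2) * trace(a) - trace(b^2 a)   [inverse elimination on a] = x*y^2 - y*z - x
trace(a^-2 b^2) = trace(a^-1 b^2) * trace(a) - trace(a^-1 b^2 a)   [inverse elimination on a] = x^2*y^2 - x*y*z - x^2 - y^2 + 2
assemble the triple (trace(r) - 2; trace(r a) - x; trace(r b) - y)

x^2*y - x*z - y - 2; x*y - x - z; x^2*y^2 - x*y*z - x^2 - y^2 - y + 2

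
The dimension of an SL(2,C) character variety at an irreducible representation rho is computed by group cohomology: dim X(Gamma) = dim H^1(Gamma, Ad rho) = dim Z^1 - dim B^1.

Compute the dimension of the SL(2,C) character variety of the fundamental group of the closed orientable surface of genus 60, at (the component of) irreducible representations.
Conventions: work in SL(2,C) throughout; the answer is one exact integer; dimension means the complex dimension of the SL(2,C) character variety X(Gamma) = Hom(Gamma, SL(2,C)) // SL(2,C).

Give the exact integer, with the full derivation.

The genus-60 surface group: 2g = 120 generators, one relator prod [a_i, b_i].
Before the relator condition, cocycle space has dim 3*120 = 360.
At an irreducible rho, H^2 = coker(d_2) vanishes (Poincare duality: H^2 is dual to H^0 = invariants = 0), so d_2 is surjective onto sl_2 and dim Z^1 = 360 - 3 = 357.
As always at irreducible rho, dim B^1 = 3.
dim X = dim H^1 = 357 - 3 = 354.

354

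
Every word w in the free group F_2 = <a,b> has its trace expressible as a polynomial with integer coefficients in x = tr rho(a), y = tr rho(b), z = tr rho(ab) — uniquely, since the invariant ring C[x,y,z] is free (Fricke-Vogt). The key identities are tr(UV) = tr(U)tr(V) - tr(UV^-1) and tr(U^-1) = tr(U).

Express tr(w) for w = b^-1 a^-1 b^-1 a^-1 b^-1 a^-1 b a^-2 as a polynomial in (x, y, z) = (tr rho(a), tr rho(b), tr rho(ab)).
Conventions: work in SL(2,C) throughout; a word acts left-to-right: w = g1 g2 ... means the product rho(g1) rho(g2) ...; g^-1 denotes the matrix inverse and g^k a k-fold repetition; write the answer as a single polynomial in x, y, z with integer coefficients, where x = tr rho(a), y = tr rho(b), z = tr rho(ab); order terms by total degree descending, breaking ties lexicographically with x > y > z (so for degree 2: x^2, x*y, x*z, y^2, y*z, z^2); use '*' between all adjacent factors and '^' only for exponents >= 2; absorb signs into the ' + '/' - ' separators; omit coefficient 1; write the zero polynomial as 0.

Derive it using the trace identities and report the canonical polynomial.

trace(a^-1) = trace(a) = x
apply: trace(a^-1 b) = trace(b) trace(a) - trace(b a) = x*y - z
trace(a^-1 b^-1) = trace(a^-1) trace(b) - trace(a^-1 b) = z
trace(a b a) = trace(a) trace(b a) - trace(b) = x*z - y
trace(a b a b) = trace(b a) trace(b a) - trace(1)   [split at repeated b] = z^2 - 2
apply: trace(b^-1 a b a) = trace(a b a) trace(b) - trace(a b a b) = x*y*z - y^2 - z^2 + 2
use: trace(b^-2 a b a) = trace(b^-1 a b a) trace(b) - trace(b^-1 a b a b) = x*y^2*z - y^3 - y*z^2 - x*z + 3*y
trace(b a^-1 b^-2 a) = trace(b^-2 a b) trace(a) - trace(b^-2 a b a) = -x*y^2*z + x^2*y + y^3 + y*z^2 - 3*y
use: trace(b^-1 a^-1 b a^-1 b^-1) = trace(b a^-1 b^-2) trace(a) - trace(b a^-1 b^-2 a) = x*y^2*z - x^2*y - y^3 - y*z^2 + x*z + 3*y
use: trace(a^2) = trace(a) trace(a) - trace(1) = x^2 - 2
apply: trace(a b a^2) = trace(a) trace(b a^2) - trace(b a) = x^2*z - x*y - z
trace(b a b) = trace(b) trace(a b) - trace(a) = y*z - x
trace(a b a^2 b) = trace(a) trace(b a b a) - trace(b a b) = x*z^2 - y*z - x
trace(b a^2 b^-1 a) = trace(a b a^2) trace(b) - trace(a b a^2 b) = x^2*y*z - x*y^2 - x*z^2 + x
trace(a b^-1 a^-1 b a) = trace(b a^2 b^-1) trace(a) - trace(b a^2 b^-1 a) = -x^2*y*z + x^3 + x*y^2 + x*z^2 - 3*x
trace(b a b a b) = trace(b) trace(a b a b) - trace(a b a) = y*z^2 - x*z - y
trace(b a b a b a) = trace(a b a b) trace(a b) - trace(b a)   [split at repeated a] = z^3 - 3*z
trace(a^-1 b a b a b) = trace(b a b a b) trace(a) - trace(b a b a b a) = x*y*z^2 - x^2*z - z^3 - x*y + 3*z
trace(a b^-1 a^-1 b a b) = trace(a^-1 b a b a) trace(b) - trace(a^-1 b a b a b) = -x*y*z^2 + x^2*z + y^2*z + z^3 - 3*z
apply: trace(b^-1 a b^-1 a^-1 b a) = trace(a b^-1 a^-1 b a) trace(b) - trace(a b^-1 a^-1 b a b) = -x^2*y^2*z + x^3*y + x*y^3 + 2*x*y*z^2 - x^2*z - y^2*z - z^3 - 3*x*y + 3*z
use: trace(b^-1 a^-1 b a^-1 b^-1 a) = trace(b^-1 a b^-1 a^-1 b) trace(a) - trace(b^-1 a b^-1 a^-1 b a) = x^2*y^2*z - x^3*y - x*y^3 - 2*x*y*z^2 + x^2*z + y^2*z + z^3 + 4*x*y - 3*z
trace(a^-1 b a^-1 b^-1 a^-1 b^-1) = trace(b^-1 a^-1 b a^-1 b^-1) trace(a) - trace(b^-1 a^-1 b a^-1 b^-1 a) = x*y*z^2 - y^2*z - z^3 - x*y + 3*z
use: trace(a^-1 b a^-1 b^-1 a^-1) = trace(b a^-1 b^-1 a^-1) trace(a) - trace(b a^-1 b^-1) = x^2*y*z - x*y^2 - x*z^2 + x
apply: trace(b^-1 a^-1 b a^-1 b^-1 a^-1 b^-1) = trace(a^-1 b a^-1 b^-1 a^-1 b^-1) trace(b) - trace(a^-1 b a^-1 b^-1 a^-1) = x*y^2*z^2 - x^2*y*z - y^3*z - y*z^3 + x*z^2 + 3*y*z - x
apply: trace(a^-1 b a b) = trace(b a b) trace(a) - trace(b a b a) = x*y*z - x^2 - z^2 + 2
trace(a^-2 b a b) = trace(a^-1 b a b) trace(a) - trace(a^-1 b a b a) = x^2*y*z - x^3 - x*z^2 - y*z + 3*x
trace(a^-1 b a b^-1 a^-1) = trace(a^-2 b a) trace(b) - trace(a^-2 b a b) = -x^2*y*z + x^3 + x*y^2 + x*z^2 - 3*x
trace(b a b^2) = trace(b) trace(b a b) - trace(b a) = y^2*z - x*y - z
trace(b^2) = trace(b) trace(b) - trace(1) = y^2 - 2
use: trace(a b^2 a) = trace(a) trace(b^2 a) - trace(b^2) = x*y*z - x^2 - y^2 + 2
use: trace(b a b^2 a b) = trace(b) trace(a b^2 a b) - trace(a b^2 a) = y^2*z^2 - 2*x*y*z + x^2 - 2
trace(b a b^2 a b a) = trace(b) trace(a b a b a b) - trace(a b a b a) = y*z^3 - x*z^2 - 2*y*z + x
use: trace(a^-1 b a b^2 a b) = trace(b a b^2 a b) trace(a) - trace(b a b^2 a b a) = x*y^2*z^2 - 2*x^2*y*z - y*z^3 + x^3 + x*z^2 + 2*y*z - 3*x
apply: trace(b a b^-1 a^-1 b a b) = trace(a^-1 b a b^2 a) trace(b) - trace(a^-1 b a b^2 a b) = -x*y^2*z^2 + 2*x^2*y*z + y^3*z + y*z^3 - x^3 - x*y^2 - x*z^2 - 3*y*z + 3*x
use: trace(b a b a b a b a) = trace(a b a b) trace(a b a b) - trace(1)   [split at repeated a] = z^4 - 4*z^2 + 2
trace(a^-1 b a b a b a b) = trace(b a b a b a b) trace(a) - trace(b a b a b a b a) = x*y*z^3 - x^2*z^2 - z^4 - 2*x*y*z + x^2 + 4*z^2 - 2
apply: trace(b a b^-1 a^-1 b a b a) = trace(a^-1 b a b a b a) trace(b) - trace(a^-1 b a b a b a b) = -x*y*z^3 + x^2*z^2 + y^2*z^2 + z^4 + x*y*z - x^2 - y^2 - 4*z^2 + 2
trace(a^-1 b a b^-1 a^-1 b a b) = trace(b a b^-1 a^-1 b a b) trace(a) - trace(b a b^-1 a^-1 b a b a) = -x^2*y^2*z^2 + 2*x^3*y*z + x*y^3*z + 2*x*y*z^3 - x^4 - x^2*y^2 - 2*x^2*z^2 - y^2*z^2 - z^4 - 4*x*y*z + 4*x^2 + y^2 + 4*z^2 - 2
trace(b^-1 a^-1 b a b^-1 a^-1 b a) = trace(a^-1 b a b^-1 a^-1 b a) trace(b) - trace(a^-1 b a b^-1 a^-1 b a b) = x^2*y^2*z^2 - 2*x^3*y*z - 2*x*y^3*z - 2*x*y*z^3 + x^4 + 2*x^2*y^2 + 2*x^2*z^2 + y^4 + 2*y^2*z^2 + z^4 + 4*x*y*z - 4*x^2 - 4*y^2 - 4*z^2 + 2
apply: trace(a b^-1 a^-1 b a^-1 b^-1 a^-1 b) = trace(b^-1 a^-1 b a b^-1 a^-1 b) trace(a) - trace(b^-1 a^-1 b a b^-1 a^-1 b a) = -x^2*y^2*z^2 + x^3*y*z + 2*x*y^3*z + 2*x*y*z^3 - x^2*y^2 - x^2*z^2 - y^4 - 2*y^2*z^2 - z^4 - 4*x*y*z + x^2 + 4*y^2 + 4*z^2 - 2
trace(b^-1 a^-1 b a^-1 b^-1 a^-1 b^-1 a) = trace(a b^-1 a^-1 b a^-1 b^-1 a^-1) trace(b) - trace(a b^-1 a^-1 b a^-1 b^-1 a^-1 b) = x^2*y^2*z^2 - x^3*y*z - x*y^3*z - 2*x*y*z^3 + x^2*z^2 + y^2*z^2 + z^4 + 5*x*y*z - x^2 - y^2 - 4*z^2 + 2
use: trace(a^-1 b^-1 a^-1 b^-1 a^-1 b^-1 a^-1 b) = trace(b^-1 a^-1 b a^-1 b^-1 a^-1 b^-1) trace(a) - trace(b^-1 a^-1 b a^-1 b^-1 a^-1 b^-1 a) = x*y*z^3 - y^2*z^2 - z^4 - 2*x*y*z + y^2 + 4*z^2 - 2
apply: trace(b^-1 a^-1 b^-1 a^-1 b^-1 a^-1 b a^-2) = trace(a^-1 b^-1 a^-1 b^-1 a^-1 b^-1 a^-1 b) trace(a) - trace(a^-1 b^-1 a^-1 b^-1 a^-1 b^-1 a^-1 b a) = x^2*y*z^3 - x*y^2*z^2 - x*z^4 - 2*x^2*y*z + x*y^2 + 3*x*z^2 + y*z - x

x^2*y*z^3 - x*y^2*z^2 - x*z^4 - 2*x^2*y*z + x*y^2 + 3*x*z^2 + y*z - x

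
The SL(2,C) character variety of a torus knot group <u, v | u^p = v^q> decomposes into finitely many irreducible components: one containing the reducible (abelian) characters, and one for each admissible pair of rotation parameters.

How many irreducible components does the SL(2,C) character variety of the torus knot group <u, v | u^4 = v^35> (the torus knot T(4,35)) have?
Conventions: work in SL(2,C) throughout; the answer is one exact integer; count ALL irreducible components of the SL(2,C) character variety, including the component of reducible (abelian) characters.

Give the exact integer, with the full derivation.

52

For T(4,35): irreducibility forces the central element u^4 = v^35 to one of +I, -I.
This locks tr(u) to 2*cos(pi*alpha/4), alpha in 1..3, and tr(v) to 2*cos(pi*beta/35), beta in 1..34, on each component of irreducible characters.
Consistency of u^4 = (-1)^alpha I with v^35 = (-1)^beta I forces alpha = beta (mod 2).
count pairs: odd alpha (2 choices) x odd beta (17), plus even alpha (1) x even beta (17): 2*17 + 1*17 = 51.
That is 51 components of irreducible characters, and with the reducible (abelian) component the total is 52.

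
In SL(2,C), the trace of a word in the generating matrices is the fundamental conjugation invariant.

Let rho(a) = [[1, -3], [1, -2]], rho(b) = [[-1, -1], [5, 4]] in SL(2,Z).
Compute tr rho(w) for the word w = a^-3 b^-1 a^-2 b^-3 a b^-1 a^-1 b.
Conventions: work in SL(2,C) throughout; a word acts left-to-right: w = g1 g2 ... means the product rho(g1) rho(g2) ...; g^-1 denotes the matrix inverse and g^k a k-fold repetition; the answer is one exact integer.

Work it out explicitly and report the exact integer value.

rho(a^-1) = [[-2, 3], [-1, 1]]
... * rho(a^-1) = [[-2, 3], [-1, 1]]  ->  [[1, -3], [1, -2]]
... * rho(a^-1) = [[-2, 3], [-1, 1]]  ->  [[1, 0], [0, 1]]
... * rho(b^-1) = [[4, 1], [-5, -1]]  ->  [[4, 1], [-5, -1]]
... * rho(a^-1) = [[-2, 3], [-1, 1]]  ->  [[-9, 13], [11, -16]]
... * rho(a^-1) = [[-2, 3], [-1, 1]]  ->  [[5, -14], [-6, 17]]
... * rho(b^-1) = [[4, 1], [-5, -1]]  ->  [[90, 19], [-109, -23]]
... * rho(b^-1) = [[4, 1], [-5, -1]]  ->  [[265, 71], [-321, -86]]
... * rho(b^-1) = [[4, 1], [-5, -1]]  ->  [[705, 194], [-854, -235]]
... * rho(a) = [[1, -3], [1, -2]]  ->  [[899, -2503], [-1089, 3032]]
... * rho(b^-1) = [[4, 1], [-5, -1]]  ->  [[16111, 3402], [-19516, -4121]]
... * rho(a^-1) = [[-2, 3], [-1, 1]]  ->  [[-35624, 51735], [43153, -62669]]
... * rho(b) = [[-1, -1], [5, 4]]  ->  [[294299, 242564], [-356498, -293829]]
tr = 294299 + -293829 = 470

470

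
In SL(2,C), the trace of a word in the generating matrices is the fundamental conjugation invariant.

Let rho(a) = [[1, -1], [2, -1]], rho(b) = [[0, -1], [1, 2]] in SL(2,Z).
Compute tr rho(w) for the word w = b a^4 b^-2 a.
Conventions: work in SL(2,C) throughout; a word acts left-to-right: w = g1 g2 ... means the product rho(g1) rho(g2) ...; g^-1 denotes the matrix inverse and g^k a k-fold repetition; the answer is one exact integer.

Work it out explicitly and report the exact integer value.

rho(b) = [[0, -1], [1, 2]]
... * rho(a) = [[1, -1], [2, -1]]  ->  [[-2, 1], [5, -3]]
... * rho(a) = [[1, -1], [2, -1]]  ->  [[0, 1], [-1, -2]]
... * rho(a) = [[1, -1], [2, -1]]  ->  [[2, -1], [-5, 3]]
... * rho(a) = [[1, -1], [2, -1]]  ->  [[0, -1], [1, 2]]
... * rho(b^-1) = [[2, 1], [-1, 0]]  ->  [[1, 0], [0, 1]]
... * rho(b^-1) = [[2, 1], [-1, 0]]  ->  [[2, 1], [-1, 0]]
... * rho(a) = [[1, -1], [2, -1]]  ->  [[4, -3], [-1, 1]]
tr = 4 + 1 = 5

5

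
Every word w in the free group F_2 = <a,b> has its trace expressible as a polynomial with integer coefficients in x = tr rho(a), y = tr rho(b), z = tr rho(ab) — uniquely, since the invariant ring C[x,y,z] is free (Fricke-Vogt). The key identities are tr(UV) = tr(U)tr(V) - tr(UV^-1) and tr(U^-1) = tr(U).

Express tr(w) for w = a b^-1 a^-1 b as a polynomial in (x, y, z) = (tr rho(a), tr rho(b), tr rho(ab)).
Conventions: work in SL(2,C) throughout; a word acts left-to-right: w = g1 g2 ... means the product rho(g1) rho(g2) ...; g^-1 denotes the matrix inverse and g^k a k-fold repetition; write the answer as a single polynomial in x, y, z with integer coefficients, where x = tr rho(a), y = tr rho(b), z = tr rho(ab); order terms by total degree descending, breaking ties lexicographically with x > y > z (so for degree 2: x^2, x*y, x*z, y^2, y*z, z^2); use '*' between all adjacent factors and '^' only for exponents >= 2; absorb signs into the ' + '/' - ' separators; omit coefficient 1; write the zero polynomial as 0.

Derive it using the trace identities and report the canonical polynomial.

-x*y*z + x^2 + y^2 + z^2 - 2

trace(a b a) = trace(a) trace(b a) - trace(b) = x*z - y
trace(a b a b) = trace(a b) trace(a b) - trace(1) = z^2 - 2
trace(b a b^-1 a) = trace(a b a) trace(b) - trace(a b a b) = x*y*z - y^2 - z^2 + 2
trace(a b^-1 a^-1 b) = trace(b a b^-1) trace(a) - trace(b a b^-1 a) = -x*y*z + x^2 + y^2 + z^2 - 2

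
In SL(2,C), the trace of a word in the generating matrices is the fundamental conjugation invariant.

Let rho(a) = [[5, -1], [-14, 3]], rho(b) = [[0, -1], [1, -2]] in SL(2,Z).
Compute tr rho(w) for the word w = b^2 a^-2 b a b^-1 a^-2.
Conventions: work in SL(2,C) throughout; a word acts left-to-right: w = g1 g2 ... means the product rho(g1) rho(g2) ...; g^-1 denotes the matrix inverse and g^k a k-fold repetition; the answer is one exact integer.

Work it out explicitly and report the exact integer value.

rho(b) = [[0, -1], [1, -2]]
... * rho(b) = [[0, -1], [1, -2]]  ->  [[-1, 2], [-2, 3]]
... * rho(a^-1) = [[3, 1], [14, 5]]  ->  [[25, 9], [36, 13]]
... * rho(a^-1) = [[3, 1], [14, 5]]  ->  [[201, 70], [290, 101]]
... * rho(b) = [[0, -1], [1, -2]]  ->  [[70, -341], [101, -492]]
... * rho(a) = [[5, -1], [-14, 3]]  ->  [[5124, -1093], [7393, -1577]]
... * rho(b^-1) = [[-2, 1], [-1, 0]]  ->  [[-9155, 5124], [-13209, 7393]]
... * rho(a^-1) = [[3, 1], [14, 5]]  ->  [[44271, 16465], [63875, 23756]]
... * rho(a^-1) = [[3, 1], [14, 5]]  ->  [[363323, 126596], [524209, 182655]]
tr = 363323 + 182655 = 545978

545978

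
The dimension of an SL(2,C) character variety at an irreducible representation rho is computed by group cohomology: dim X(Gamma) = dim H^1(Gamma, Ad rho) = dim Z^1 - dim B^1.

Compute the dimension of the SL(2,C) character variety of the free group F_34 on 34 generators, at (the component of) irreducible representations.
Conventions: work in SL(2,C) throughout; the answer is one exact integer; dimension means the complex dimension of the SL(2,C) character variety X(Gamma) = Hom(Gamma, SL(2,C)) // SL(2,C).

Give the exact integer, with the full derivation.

99

The free group F_34: 34 generators, no relators.
A cocycle picks one sl_2 vector per generator freely, giving dim Z^1 = 3*34 = 102.
At an irreducible rho the centralizer of the image in sl_2 is 0, so the coboundary map sl_2 -> Z^1 is injective: dim B^1 = 3.
dim H^1 = 102 - 3 = 99, which is dim X.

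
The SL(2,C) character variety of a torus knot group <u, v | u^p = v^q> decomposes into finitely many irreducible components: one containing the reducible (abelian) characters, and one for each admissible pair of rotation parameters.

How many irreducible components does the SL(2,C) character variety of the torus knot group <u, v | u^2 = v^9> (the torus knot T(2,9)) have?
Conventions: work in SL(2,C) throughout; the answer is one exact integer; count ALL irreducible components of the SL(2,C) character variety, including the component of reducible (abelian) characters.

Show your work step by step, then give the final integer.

For T(2,9): irreducibility forces the central element u^2 = v^9 to one of +I, -I.
This locks tr(u) to 2*cos(pi*alpha/2), alpha in 1..1, and tr(v) to 2*cos(pi*beta/9), beta in 1..8, on each component of irreducible characters.
Consistency of u^2 = (-1)^alpha I with v^9 = (-1)^beta I forces alpha = beta (mod 2).
Counting: 1 odd alphas x 4 odd betas + 0 even alphas x 4 even betas = 4 + 0 = 4.
That is 4 components of irreducible characters, and with the reducible (abelian) component the total is 5.

5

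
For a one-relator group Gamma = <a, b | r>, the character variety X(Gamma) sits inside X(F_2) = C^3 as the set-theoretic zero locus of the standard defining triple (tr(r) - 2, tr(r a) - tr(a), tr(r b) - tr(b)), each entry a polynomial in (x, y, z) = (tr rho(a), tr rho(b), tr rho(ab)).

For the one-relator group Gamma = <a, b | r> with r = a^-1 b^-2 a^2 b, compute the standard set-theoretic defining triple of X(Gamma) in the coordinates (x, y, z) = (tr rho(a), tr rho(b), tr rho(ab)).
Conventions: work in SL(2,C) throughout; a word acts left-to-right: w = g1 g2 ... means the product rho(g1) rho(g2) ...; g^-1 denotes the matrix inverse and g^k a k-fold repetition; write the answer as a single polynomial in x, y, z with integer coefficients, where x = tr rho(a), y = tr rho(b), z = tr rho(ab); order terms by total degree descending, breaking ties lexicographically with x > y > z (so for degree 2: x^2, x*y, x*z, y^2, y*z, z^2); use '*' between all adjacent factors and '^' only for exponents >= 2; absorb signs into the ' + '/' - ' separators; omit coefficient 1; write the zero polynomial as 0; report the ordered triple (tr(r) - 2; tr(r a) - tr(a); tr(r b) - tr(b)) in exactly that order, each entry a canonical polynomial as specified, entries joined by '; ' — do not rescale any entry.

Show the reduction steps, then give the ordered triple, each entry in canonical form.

-x^2*y^2*z + x^3*y + x*y^3 + x*y*z^2 - 3*x*y - z - 2; x^2*y - x*z - x - y; -x^2*y^3*z + x^3*y^2 + x*y^4 + x*y^2*z^2 - 4*x*y^2 + x - y

tr(a^2) = tr(a) * tr(a) - tr(1) = x^2 - 2
so tr(b a^2) = tr(a) * tr(b a) - tr(b) = x*z - y
reduce: tr(a^2 b a) = tr(a) * tr(b a^2) - tr(b a) = x^2*z - x*y - z
so tr(b a b a) = tr(a b) * tr(a b) - tr(1) = z^2 - 2
tr(b a b) = tr(b) * tr(a b) - tr(a) = y*z - x
so tr(a^2 b a b) = tr(a) * tr(b a b a) - tr(b a b) = x*z^2 - y*z - x
reduce: tr(b^-1 a^2 b a) = tr(a^2 b a) * tr(b) - tr(a^2 b a b) = x^2*y*z - x*y^2 - x*z^2 + x
so tr(a^2 b a^-1 b^-1) = tr(b^-1 a^2 b) * tr(a) - tr(b^-1 a^2 b a) = -x^2*y*z + x^3 + x*y^2 + x*z^2 - 3*x
tr(a^-1 b^-2 a^2 b) = tr(a^2 b a^-1 b^-1) * tr(b) - tr(a^2 b a^-1) = -x^2*y^2*z + x^3*y + x*y^3 + x*y*z^2 - 3*x*y - z
so tr(b^-1 a^2) = tr(a^2) * tr(b) - tr(a^2 b)  (eliminate b^-1) = x^2*y - x*z - y
so tr(a^3) = tr(a) * tr(a^2) - tr(a)   [square of a] = x^3 - 3*x
tr(a^2 b^2 a) = tr(b) * tr(a^3 b) - tr(a^3)   [square of b] = x^2*y*z - x^3 - x*y^2 - y*z + 3*x
reduce: tr(b^2 a b a) = tr(b) * tr(a b a b) - tr(a b a)   [square of b] = y*z^2 - x*z - y
tr(b^2 a b) = tr(b) * tr(a b^2) - tr(a b)   [square of b] = y^2*z - x*y - z
so tr(a^2 b^2 a b) = tr(a) * tr(b^2 a b a) - tr(b^2 a b)   [square of a] = x*y*z^2 - x^2*z - y^2*z + z
tr(a^2 b^2 a b^-1) = tr(a^2 b^2 a) * tr(b) - tr(a^2 b^2 a b)   [inverse elimination on b] = x^2*y^2*z - x^3*y - x*y^3 - x*y*z^2 + x^2*z + 3*x*y - z
reduce: tr(b^-2 a^2 b^2 a) = tr(a^2 b^2 a b^-1) * tr(b) - tr(a^2 b^2 a)   [inverse elimination on b] = x^2*y^3*z - x^3*y^2 - x*y^4 - x*y^2*z^2 + x^3 + 4*x*y^2 - 3*x
tr(a^-1 b^-2 a^2 b^2) = tr(b^-2 a^2 b^2) * tr(a) - tr(b^-2 a^2 b^2 a)   [inverse elimination on a] = -x^2*y^3*z + x^3*y^2 + x*y^4 + x*y^2*z^2 - 4*x*y^2 + x
assemble the triple (tr(r) - 2; tr(r a) - x; tr(r b) - y)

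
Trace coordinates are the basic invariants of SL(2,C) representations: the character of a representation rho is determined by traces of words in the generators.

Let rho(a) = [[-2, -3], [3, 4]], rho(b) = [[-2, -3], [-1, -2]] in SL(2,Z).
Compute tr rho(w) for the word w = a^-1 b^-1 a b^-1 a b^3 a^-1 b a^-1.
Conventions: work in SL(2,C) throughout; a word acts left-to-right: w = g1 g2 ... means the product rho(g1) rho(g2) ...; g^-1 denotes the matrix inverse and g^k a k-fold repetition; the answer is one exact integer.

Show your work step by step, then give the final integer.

rho(a^-1) = [[4, 3], [-3, -2]]
... * rho(b^-1) = [[-2, 3], [1, -2]]  ->  [[-5, 6], [4, -5]]
... * rho(a) = [[-2, -3], [3, 4]]  ->  [[28, 39], [-23, -32]]
... * rho(b^-1) = [[-2, 3], [1, -2]]  ->  [[-17, 6], [14, -5]]
... * rho(a) = [[-2, -3], [3, 4]]  ->  [[52, 75], [-43, -62]]
... * rho(b) = [[-2, -3], [-1, -2]]  ->  [[-179, -306], [148, 253]]
... * rho(b) = [[-2, -3], [-1, -2]]  ->  [[664, 1149], [-549, -950]]
... * rho(b) = [[-2, -3], [-1, -2]]  ->  [[-2477, -4290], [2048, 3547]]
... * rho(a^-1) = [[4, 3], [-3, -2]]  ->  [[2962, 1149], [-2449, -950]]
... * rho(b) = [[-2, -3], [-1, -2]]  ->  [[-7073, -11184], [5848, 9247]]
... * rho(a^-1) = [[4, 3], [-3, -2]]  ->  [[5260, 1149], [-4349, -950]]
tr = 5260 + -950 = 4310

4310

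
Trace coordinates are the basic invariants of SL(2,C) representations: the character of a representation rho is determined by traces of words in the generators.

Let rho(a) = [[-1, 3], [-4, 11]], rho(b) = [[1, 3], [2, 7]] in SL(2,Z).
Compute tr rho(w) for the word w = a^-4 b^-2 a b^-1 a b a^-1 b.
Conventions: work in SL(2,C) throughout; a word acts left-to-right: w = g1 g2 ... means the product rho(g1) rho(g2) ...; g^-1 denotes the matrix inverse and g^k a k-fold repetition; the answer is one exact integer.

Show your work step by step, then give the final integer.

rho(a^-1) = [[11, -3], [4, -1]]
... * rho(a^-1) = [[11, -3], [4, -1]]  ->  [[109, -30], [40, -11]]
... * rho(a^-1) = [[11, -3], [4, -1]]  ->  [[1079, -297], [396, -109]]
... * rho(a^-1) = [[11, -3], [4, -1]]  ->  [[10681, -2940], [3920, -1079]]
... * rho(b^-1) = [[7, -3], [-2, 1]]  ->  [[80647, -34983], [29598, -12839]]
... * rho(b^-1) = [[7, -3], [-2, 1]]  ->  [[634495, -276924], [232864, -101633]]
... * rho(a) = [[-1, 3], [-4, 11]]  ->  [[473201, -1142679], [173668, -419371]]
... * rho(b^-1) = [[7, -3], [-2, 1]]  ->  [[5597765, -2562282], [2054418, -940375]]
... * rho(a) = [[-1, 3], [-4, 11]]  ->  [[4651363, -11391807], [1707082, -4180871]]
... * rho(b) = [[1, 3], [2, 7]]  ->  [[-18132251, -65788560], [-6654660, -24144851]]
... * rho(a^-1) = [[11, -3], [4, -1]]  ->  [[-462609001, 120185313], [-169780664, 44108831]]
... * rho(b) = [[1, 3], [2, 7]]  ->  [[-222238375, -546529812], [-81563002, -200580175]]
tr = -222238375 + -200580175 = -422818550

-422818550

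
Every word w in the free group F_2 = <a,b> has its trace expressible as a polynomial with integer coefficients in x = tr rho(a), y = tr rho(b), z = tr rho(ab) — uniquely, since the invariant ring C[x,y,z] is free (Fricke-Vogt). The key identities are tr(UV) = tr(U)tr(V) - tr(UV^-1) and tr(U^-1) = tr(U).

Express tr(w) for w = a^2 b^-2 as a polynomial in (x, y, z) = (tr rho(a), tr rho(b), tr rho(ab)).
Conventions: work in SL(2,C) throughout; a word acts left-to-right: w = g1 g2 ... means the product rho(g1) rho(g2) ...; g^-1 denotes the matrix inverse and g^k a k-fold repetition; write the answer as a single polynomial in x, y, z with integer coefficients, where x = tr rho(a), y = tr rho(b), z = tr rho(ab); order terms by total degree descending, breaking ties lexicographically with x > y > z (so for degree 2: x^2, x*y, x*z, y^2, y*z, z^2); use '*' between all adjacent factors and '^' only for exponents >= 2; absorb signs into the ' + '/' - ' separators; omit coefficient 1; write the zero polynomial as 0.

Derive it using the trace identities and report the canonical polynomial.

and trace(a^2) = trace(a)*trace(a) - trace(1) = x^2 - 2
trace(a^2 b) = trace(a)*trace(b a) - trace(b) = x*z - y
trace(a^2 b^-1) = trace(a^2)*trace(b) - trace(a^2 b) = x^2*y - x*z - y
and trace(a^2 b^-2) = trace(a^2 b^-1)*trace(b) - trace(a^2) = x^2*y^2 - x*y*z - x^2 - y^2 + 2

x^2*y^2 - x*y*z - x^2 - y^2 + 2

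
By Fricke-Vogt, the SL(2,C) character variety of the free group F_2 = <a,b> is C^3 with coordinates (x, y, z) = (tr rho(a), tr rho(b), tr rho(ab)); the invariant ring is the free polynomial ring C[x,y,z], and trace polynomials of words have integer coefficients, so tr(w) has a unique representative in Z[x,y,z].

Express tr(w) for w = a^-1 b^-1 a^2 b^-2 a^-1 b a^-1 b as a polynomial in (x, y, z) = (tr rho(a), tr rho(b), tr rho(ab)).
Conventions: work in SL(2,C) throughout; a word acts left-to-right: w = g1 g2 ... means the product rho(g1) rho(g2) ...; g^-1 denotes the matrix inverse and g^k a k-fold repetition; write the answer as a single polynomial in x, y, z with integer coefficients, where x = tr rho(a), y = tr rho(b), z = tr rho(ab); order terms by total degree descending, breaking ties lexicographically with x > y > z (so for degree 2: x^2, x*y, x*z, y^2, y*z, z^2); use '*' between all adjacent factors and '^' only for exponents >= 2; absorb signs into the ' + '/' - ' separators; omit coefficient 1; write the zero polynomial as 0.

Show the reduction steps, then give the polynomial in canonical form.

tr(a b a) = tr(a) * tr(b a) - tr(b) = x*z - y
tr(a b a b) = tr(b a) * tr(b a) - tr(1)   [split at repeated b] = z^2 - 2
use: tr(b a b^-1 a) = tr(a b a) * tr(b) - tr(a b a b) = x*y*z - y^2 - z^2 + 2
tr(a^-1 b a b^-1) = tr(b a b^-1) * tr(a) - tr(b a b^-1 a) = -x*y*z + x^2 + y^2 + z^2 - 2
apply: tr(a b^-2 a^-1 b) = tr(a^-1 b a b^-1) * tr(b) - tr(a^-1 b a) = -x*y^2*z + x^2*y + y^3 + y*z^2 - 3*y
apply: tr(a^2) = tr(a) * tr(a) - tr(1) = x^2 - 2
apply: tr(a^3) = tr(a) * tr(a^2) - tr(a) = x^3 - 3*x
apply: tr(a^3 b) = tr(a) * tr(a b a) - tr(a b) = x^2*z - x*y - z
tr(a b^-1 a^2) = tr(a^3) * tr(b) - tr(a^3 b) = x^3*y - x^2*z - 2*x*y + z
apply: tr(a b^2 a^2) = tr(b) * tr(a^3 b) - tr(a^3) = x^2*y*z - x^3 - x*y^2 - y*z + 3*x
use: tr(b^2 a) = tr(b) * tr(a b) - tr(a) = y*z - x
tr(b^2) = tr(b) * tr(b) - tr(1) = y^2 - 2
apply: tr(a b^2 a) = tr(a) * tr(b^2 a) - tr(b^2) = x*y*z - x^2 - y^2 + 2
apply: tr(a b^2 a^3) = tr(a) * tr(a b^2 a^2) - tr(a b^2 a) = x^3*y*z - x^4 - x^2*y^2 - 2*x*y*z + 4*x^2 + y^2 - 2
apply: tr(a^2 b a b) = tr(a) * tr(b a b a) - tr(b a b) = x*z^2 - y*z - x
use: tr(a b a b^2 a) = tr(b) * tr(a^2 b a b) - tr(a^2 b a) = x*y*z^2 - x^2*z - y^2*z + z
apply: tr(a b a b^2) = tr(b) * tr(a b a b) - tr(a b a) = y*z^2 - x*z - y
tr(a b^2 a^3 b) = tr(a) * tr(a b a b^2 a) - tr(a b a b^2) = x^2*y*z^2 - x^3*z - x*y^2*z - y*z^2 + 2*x*z + y
tr(a b^2 a^3 b^-1) = tr(a b^2 a^3) * tr(b) - tr(a b^2 a^3 b) = x^3*y^2*z - x^4*y - x^2*y^3 - x^2*y*z^2 + x^3*z - x*y^2*z + 4*x^2*y + y^3 + y*z^2 - 2*x*z - 3*y
tr(a^2 b^-2 a b^2 a) = tr(a b^2 a^3 b^-1) * tr(b) - tr(a b^2 a^3) = x^3*y^3*z - x^4*y^2 - x^2*y^4 - x^2*y^2*z^2 - x*y^3*z + x^4 + 5*x^2*y^2 + y^4 + y^2*z^2 - 4*x^2 - 4*y^2 + 2
tr(a b a^3 b) = tr(a) * tr(a b a b a) - tr(a b a b) = x^2*z^2 - x*y*z - x^2 - z^2 + 2
tr(a b a^3) = tr(a) * tr(a^2 b a) - tr(a^2 b) = x^3*z - x^2*y - 2*x*z + y
use: tr(a b^2 a b a^2) = tr(b) * tr(a b a^3 b) - tr(a b a^3) = x^2*y*z^2 - x^3*z - x*y^2*z - y*z^2 + 2*x*z + y
tr(b a b a b a) = tr(b a b a) * tr(b a) - tr(a b)   [split at repeated b] = z^3 - 3*z
tr(a b a^2 b a b) = tr(a) * tr(b a b a b a) - tr(b a b a b) = x*z^3 - y*z^2 - 2*x*z + y
tr(a b a^2 b a) = tr(a) * tr(b a^2 b a) - tr(b a^2 b) = x^2*z^2 - 2*x*y*z + y^2 - 2
tr(a b^2 a b a^2 b) = tr(b) * tr(a b a^2 b a b) - tr(a b a^2 b a) = x*y*z^3 - x^2*z^2 - y^2*z^2 + 2
tr(b^-1 a b^2 a b a^2) = tr(a b^2 a b a^2) * tr(b) - tr(a b^2 a b a^2 b) = x^2*y^2*z^2 - x^3*y*z - x*y^3*z - x*y*z^3 + x^2*z^2 + 2*x*y*z + y^2 - 2
tr(a^2 b^-2 a b^2 a b) = tr(b^-1 a b^2 a b a^2) * tr(b) - tr(b^-1 a b^2 a b a^2 b) = x^2*y^3*z^2 - x^3*y^2*z - x*y^4*z - x*y^2*z^3 + x^3*z + 3*x*y^2*z + y^3 + y*z^2 - 2*x*z - 3*y
use: tr(b^2 a b^-1 a^2 b^-2 a) = tr(a^2 b^-2 a b^2 a) * tr(b) - tr(a^2 b^-2 a b^2 a b) = x^3*y^4*z - x^4*y^3 - x^2*y^5 - 2*x^2*y^3*z^2 + x^3*y^2*z + x*y^2*z^3 + x^4*y + 5*x^2*y^3 + y^5 + y^3*z^2 - x^3*z - 3*x*y^2*z - 4*x^2*y - 5*y^3 - y*z^2 + 2*x*z + 5*y
tr(b a b^-1 a^2 b^-2 a^-1 b) = tr(b^2 a b^-1 a^2 b^-2) * tr(a) - tr(b^2 a b^-1 a^2 b^-2 a) = -x^3*y^4*z + x^4*y^3 + x^2*y^5 + 2*x^2*y^3*z^2 - x^3*y^2*z - x*y^2*z^3 - 5*x^2*y^3 - y^5 - y^3*z^2 + 3*x*y^2*z + 2*x^2*y + 5*y^3 + y*z^2 - x*z - 5*y
apply: tr(a b a^3 b^-1) = tr(a b a^3) * tr(b) - tr(a b a^3 b) = x^3*y*z - x^2*y^2 - x^2*z^2 - x*y*z + x^2 + y^2 + z^2 - 2
tr(a b a b a^3) = tr(a) * tr(b a b a^3) - tr(b a b a^2) = x^3*z^2 - x^2*y*z - x^3 - 2*x*z^2 + y*z + 3*x
use: tr(a b a b a^3 b) = tr(a) * tr(b a b a b a^2) - tr(b a b a b a) = x^2*z^3 - x*y*z^2 - 2*x^2*z - z^3 + x*y + 3*z
apply: tr(a b a b a^3 b^-1) = tr(a b a b a^3) * tr(b) - tr(a b a b a^3 b) = x^3*y*z^2 - x^2*y^2*z - x^2*z^3 - x^3*y - x*y*z^2 + 2*x^2*z + y^2*z + z^3 + 2*x*y - 3*z
tr(b a b a^3 b^-2 a) = tr(a b a b a^3 b^-1) * tr(b) - tr(a b a b a^3) = x^3*y^2*z^2 - x^2*y^3*z - x^2*y*z^3 - x^3*y^2 - x^3*z^2 - x*y^2*z^2 + 3*x^2*y*z + y^3*z + y*z^3 + x^3 + 2*x*y^2 + 2*x*z^2 - 4*y*z - 3*x
use: tr(a^2 b^-2 a^-1 b a b a) = tr(b a b a^3 b^-2) * tr(a) - tr(b a b a^3 b^-2 a) = -x^3*y^2*z^2 + x^4*y*z + x^2*y^3*z + x^2*y*z^3 + x*y^2*z^2 - 4*x^2*y*z - y^3*z - y*z^3 - x*y^2 - x*z^2 + 4*y*z + x
use: tr(b a b a b a b a) = tr(a b a b) * tr(a b a b) - tr(1)   [split at repeated a] = z^4 - 4*z^2 + 2
tr(b a b a b a b) = tr(b) * tr(a b a b a b) - tr(a b a b a) = y*z^3 - x*z^2 - 2*y*z + x
tr(a b a b a b a^2 b) = tr(a) * tr(b a b a b a b a) - tr(b a b a b a b) = x*z^4 - y*z^3 - 3*x*z^2 + 2*y*z + x
apply: tr(b a b a b a^2 b^-1 a) = tr(a b a b a b a^2) * tr(b) - tr(a b a b a b a^2 b) = x^2*y*z^3 - x*y^2*z^2 - x*z^4 - 2*x^2*y*z + x*y^2 + 3*x*z^2 + y*z - x
tr(b^-1 a^-1 b a b a b a^2) = tr(b a b a b a^2 b^-1) * tr(a) - tr(b a b a b a^2 b^-1 a) = -x^2*y*z^3 + x^3*z^2 + x*y^2*z^2 + x*z^4 + x^2*y*z - x^3 - x*y^2 - 4*x*z^2 - y*z + 3*x
tr(a^2 b^-2 a^-1 b a b a b) = tr(b^-1 a^-1 b a b a b a^2) * tr(b) - tr(b^-1 a^-1 b a b a b a^2 b) = -x^2*y^2*z^3 + x^3*y*z^2 + x*y^3*z^2 + x*y*z^4 + x^2*y^2*z - x^3*y - x*y^3 - 4*x*y*z^2 - y^2*z - z^3 + 3*x*y + 3*z
tr(b a b^-1 a^2 b^-2 a^-1 b a) = tr(a^2 b^-2 a^-1 b a b a) * tr(b) - tr(a^2 b^-2 a^-1 b a b a b) = -x^3*y^3*z^2 + x^4*y^2*z + x^2*y^4*z + 2*x^2*y^2*z^3 - x^3*y*z^2 - x*y*z^4 - 5*x^2*y^2*z - y^4*z - y^2*z^3 + x^3*y + 3*x*y*z^2 + 5*y^2*z + z^3 - 2*x*y - 3*z
tr(b^-1 a^2 b^-2 a^-1 b a^-1 b a) = tr(b a b^-1 a^2 b^-2 a^-1 b) * tr(a) - tr(b a b^-1 a^2 b^-2 a^-1 b a) = -x^4*y^4*z + x^5*y^3 + x^3*y^5 + 3*x^3*y^3*z^2 - 2*x^4*y^2*z - x^2*y^4*z - 3*x^2*y^2*z^3 - 5*x^3*y^3 + x^3*y*z^2 - x*y^5 - x*y^3*z^2 + x*y*z^4 + 8*x^2*y^2*z + y^4*z + y^2*z^3 + x^3*y + 5*x*y^3 - 2*x*y*z^2 - x^2*z - 5*y^2*z - z^3 - 3*x*y + 3*z
use: tr(a^-1 b^-1 a^2 b^-2 a^-1 b a^-1 b) = tr(b^-1 a^2 b^-2 a^-1 b a^-1 b) * tr(a) - tr(b^-1 a^2 b^-2 a^-1 b a^-1 b a) = x^4*y^4*z - x^5*y^3 - x^3*y^5 - 3*x^3*y^3*z^2 + 2*x^4*y^2*z + x^2*y^4*z + 3*x^2*y^2*z^3 + 5*x^3*y^3 - x^3*y*z^2 + x*y^5 + x*y^3*z^2 - x*y*z^4 - 9*x^2*y^2*z - y^4*z - y^2*z^3 - 4*x*y^3 + 3*x*y*z^2 + x^2*z + 5*y^2*z + z^3 - 3*z

x^4*y^4*z - x^5*y^3 - x^3*y^5 - 3*x^3*y^3*z^2 + 2*x^4*y^2*z + x^2*y^4*z + 3*x^2*y^2*z^3 + 5*x^3*y^3 - x^3*y*z^2 + x*y^5 + x*y^3*z^2 - x*y*z^4 - 9*x^2*y^2*z - y^4*z - y^2*z^3 - 4*x*y^3 + 3*x*y*z^2 + x^2*z + 5*y^2*z + z^3 - 3*z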